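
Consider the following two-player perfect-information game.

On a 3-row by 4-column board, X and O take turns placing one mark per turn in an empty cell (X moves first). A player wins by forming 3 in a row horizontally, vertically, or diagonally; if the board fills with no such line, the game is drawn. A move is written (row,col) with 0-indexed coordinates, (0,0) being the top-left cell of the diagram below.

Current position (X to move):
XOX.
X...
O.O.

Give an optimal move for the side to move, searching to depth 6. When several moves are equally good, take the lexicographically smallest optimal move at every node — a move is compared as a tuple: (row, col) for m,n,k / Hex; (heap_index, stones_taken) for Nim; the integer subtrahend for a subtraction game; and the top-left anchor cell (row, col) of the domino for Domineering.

X's best at [XOX./X.../O.O.]: (2,1)

ply 1, X at XOX./X.../O.O. | (0,3)=-1→XOXX/X.../O.O.; (1,1)=-1→XOX./XX../O.O.; (1,2)=-1→XOX./X.X./O.O.; (1,3)=-1→XOX./X..X/O.O.; (2,1)=+0→XOX./X.../OXO.*; (2,3)=-1→XOX./X.../O.OX
ply 2, O at XOX./X.../OXO. | (0,3)=+0→XOXO/X.../OXO.*; (1,1)=+0→XOX./XO../OXO.; (1,2)=+0→XOX./X.O./OXO.; (1,3)=-1→XOX./X..O/OXO.; (2,3)=-1→XOX./X.../OXOO
ply 3, X at XOXO/X.../OXO. | (1,1)=+0→XOXO/XX../OXO.*; (1,2)=+0→XOXO/X.X./OXO.; (1,3)=+0→XOXO/X..X/OXO.; (2,3)=+0→XOXO/X.../OXOX
ply 4, O at XOXO/XX../OXO. | (1,2)=+0→XOXO/XXO./OXO.*; (1,3)=-1→XOXO/XX.O/OXO.; (2,3)=-1→XOXO/XX../OXOO
ply 5, X at XOXO/XXO./OXO. | (1,3)=-1→XOXO/XXOX/OXO.; (2,3)=+0→XOXO/XXO./OXOX*
ply 6, O at XOXO/XXO./OXOX | (1,3)=+0→XOXO/XXOO/OXOX*
ply 7: XOXO/XXOO/OXOX is terminal +0 (X); from XOX./X.../O.O. depth 6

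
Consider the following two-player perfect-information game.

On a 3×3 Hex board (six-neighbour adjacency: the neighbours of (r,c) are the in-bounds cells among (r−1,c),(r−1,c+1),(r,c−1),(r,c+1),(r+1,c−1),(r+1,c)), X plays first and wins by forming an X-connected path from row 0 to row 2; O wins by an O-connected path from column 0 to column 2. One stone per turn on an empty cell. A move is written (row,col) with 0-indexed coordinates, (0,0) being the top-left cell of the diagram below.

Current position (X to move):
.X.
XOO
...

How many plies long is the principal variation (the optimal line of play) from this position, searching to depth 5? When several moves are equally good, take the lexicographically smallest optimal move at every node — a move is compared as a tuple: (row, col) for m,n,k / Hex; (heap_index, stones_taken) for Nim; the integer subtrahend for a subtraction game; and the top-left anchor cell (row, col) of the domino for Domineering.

PV length from [.X./XOO/...]: 1 ply

p1 X@[.X./XOO/...]: (0,0)[XX./XOO/...]-1 (0,2)[.XX/XOO/...]-1 (2,0)[.X./XOO/X..]+1* (2,1)[.X./XOO/.X.]-1 (2,2)[.X./XOO/..X]-1
p2 O@[.X./XOO/X..] terminal -1; root [.X./XOO/...] d5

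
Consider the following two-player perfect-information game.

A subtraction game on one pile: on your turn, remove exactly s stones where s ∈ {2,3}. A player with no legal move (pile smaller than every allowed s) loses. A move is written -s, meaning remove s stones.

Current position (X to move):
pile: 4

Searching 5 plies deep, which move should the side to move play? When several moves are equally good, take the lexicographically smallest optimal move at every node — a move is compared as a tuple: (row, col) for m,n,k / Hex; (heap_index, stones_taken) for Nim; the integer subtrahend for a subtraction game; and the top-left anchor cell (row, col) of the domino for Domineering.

X's best at [4]: -3

p1 X@[4]: -2[2]-1 -3[1]+1*
p2 O@[1] terminal -1; root [4] d5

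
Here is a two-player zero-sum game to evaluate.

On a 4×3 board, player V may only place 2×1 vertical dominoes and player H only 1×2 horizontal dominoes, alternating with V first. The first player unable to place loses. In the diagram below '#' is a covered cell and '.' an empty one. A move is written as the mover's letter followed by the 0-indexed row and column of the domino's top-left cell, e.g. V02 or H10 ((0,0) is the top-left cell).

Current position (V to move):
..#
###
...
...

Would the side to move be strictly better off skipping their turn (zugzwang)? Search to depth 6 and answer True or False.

[..#/###/.../...] V move#1: V20:-1/..#/###/#../#.., V21:+1/..#/###/.#./.#.*, V22:-1/..#/###/..#/..#
[..#/###/.#./.#.] H move#2: H00:-1/###/###/.#./.#.*
[###/###/.#./.#.] V move#3: V20:+1/###/###/##./##.*, V22:+1/###/###/.##/.##
[###/###/##./##.] end (terminal -1, H#4); searched ..#/###/.../... to 6
pass branch (H moves first from the same position):
  | [..#/###/.../...] H move#1: H00:-1/###/###/.../..., H20:+1/..#/###/##./...*, H21:+1/..#/###/.##/..., H30:+1/..#/###/.../##., H31:+1/..#/###/.../.##
  | [..#/###/##./...] V move#2: V22:-1/..#/###/###/..#*
  | [..#/###/###/..#] H move#3: H00:+1/###/###/###/..#*, H30:+1/..#/###/###/###
  | [###/###/###/..#] end (terminal -1, V#4); searched ..#/###/.../... to 6
V moving scores +1; V passing scores -1

zugzwang(..#/###/.../..., V) = False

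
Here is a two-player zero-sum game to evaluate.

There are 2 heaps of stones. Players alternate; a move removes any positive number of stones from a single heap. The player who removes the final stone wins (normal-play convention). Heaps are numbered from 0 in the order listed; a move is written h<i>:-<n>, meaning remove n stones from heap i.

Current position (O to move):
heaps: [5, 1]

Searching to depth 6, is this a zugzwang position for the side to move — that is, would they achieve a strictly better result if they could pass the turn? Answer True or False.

ply 1, O at (5,1) | h0:-1=-1→(4,1); h0:-2=-1→(3,1); h0:-3=-1→(2,1); h0:-4=+1→(1,1)*; h0:-5=-1→(0,1); h1:-1=-1→(5,0)
ply 2, X at (1,1) | h0:-1=-1→(0,1)*; h1:-1=-1→(1,0)
ply 3, O at (0,1) | h1:-1=+1→(0,0)*
ply 4: (0,0) is terminal -1 (X); from (5,1) depth 6
suppose O passes — search the same position with X to move:
pass> ply 1, X at (5,1) | h0:-1=-1→(4,1); h0:-2=-1→(3,1); h0:-3=-1→(2,1); h0:-4=+1→(1,1)*; h0:-5=-1→(0,1); h1:-1=-1→(5,0)
pass> ply 2, O at (1,1) | h0:-1=-1→(0,1)*; h1:-1=-1→(1,0)
pass> ply 3, X at (0,1) | h1:-1=+1→(0,0)*
pass> ply 4: (0,0) is terminal -1 (O); from (5,1) depth 6
for O: play +1, pass -1

zugzwang((5,1), O) = False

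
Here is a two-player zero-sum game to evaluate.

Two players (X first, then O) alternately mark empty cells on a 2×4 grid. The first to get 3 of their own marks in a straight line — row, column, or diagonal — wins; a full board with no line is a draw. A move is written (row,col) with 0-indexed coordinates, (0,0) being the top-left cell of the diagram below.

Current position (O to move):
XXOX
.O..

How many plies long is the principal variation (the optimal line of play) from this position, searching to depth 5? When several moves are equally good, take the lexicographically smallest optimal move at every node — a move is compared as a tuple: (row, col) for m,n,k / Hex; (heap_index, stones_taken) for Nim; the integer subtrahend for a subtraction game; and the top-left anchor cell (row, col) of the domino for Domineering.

PV length from [XXOX/.O..]: 3 plies

p1 O@[XXOX/.O..]: (1,0)[XXOX/OO..]+0 (1,2)[XXOX/.OO.]+1* (1,3)[XXOX/.O.O]+0
p2 X@[XXOX/.OO.]: (1,0)[XXOX/XOO.]-1* (1,3)[XXOX/.OOX]-1
p3 O@[XXOX/XOO.]: (1,3)[XXOX/XOOO]+1*
p4 X@[XXOX/XOOO] terminal -1; root [XXOX/.O..] d5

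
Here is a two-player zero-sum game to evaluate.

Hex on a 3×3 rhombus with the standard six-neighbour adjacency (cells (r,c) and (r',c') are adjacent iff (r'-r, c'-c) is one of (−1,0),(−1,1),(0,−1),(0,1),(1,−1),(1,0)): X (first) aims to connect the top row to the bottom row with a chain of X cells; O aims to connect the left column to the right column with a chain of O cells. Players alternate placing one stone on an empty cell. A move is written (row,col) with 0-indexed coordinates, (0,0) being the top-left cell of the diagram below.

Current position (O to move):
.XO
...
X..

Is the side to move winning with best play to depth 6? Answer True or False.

p1 O@[.XO/.../X..]: (0,0)[OXO/.../X..]-1* (1,0)[.XO/O../X..]-1 (1,1)[.XO/.O./X..]-1 (1,2)[.XO/..O/X..]-1 (2,1)[.XO/.../XO.]-1 (2,2)[.XO/.../X.O]-1
p2 X@[OXO/.../X..]: (1,0)[OXO/X../X..]+1* (1,1)[OXO/.X./X..]+1 (1,2)[OXO/..X/X..]+1 (2,1)[OXO/.../XX.]+1 (2,2)[OXO/.../X.X]+1
p3 O@[OXO/X../X..] terminal -1; root [.XO/.../X..] d6

O winning at [.XO/.../X..]: False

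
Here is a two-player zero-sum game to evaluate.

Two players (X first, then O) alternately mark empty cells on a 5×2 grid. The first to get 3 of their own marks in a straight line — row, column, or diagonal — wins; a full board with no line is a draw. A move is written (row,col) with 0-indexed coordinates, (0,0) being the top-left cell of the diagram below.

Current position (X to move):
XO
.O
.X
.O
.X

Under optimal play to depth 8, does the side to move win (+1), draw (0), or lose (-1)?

[XO/.O/.X/.O/.X] X move#1: (1,0):+0/XO/XO/.X/.O/.X*, (2,0):+0/XO/.O/XX/.O/.X, (3,0):+0/XO/.O/.X/XO/.X, (4,0):+0/XO/.O/.X/.O/XX
[XO/XO/.X/.O/.X] O move#2: (2,0):+0/XO/XO/OX/.O/.X*, (3,0):-1/XO/XO/.X/OO/.X, (4,0):-1/XO/XO/.X/.O/OX
[XO/XO/OX/.O/.X] X move#3: (3,0):+0/XO/XO/OX/XO/.X*, (4,0):+0/XO/XO/OX/.O/XX
[XO/XO/OX/XO/.X] O move#4: (4,0):+0/XO/XO/OX/XO/OX*
[XO/XO/OX/XO/OX] end (terminal +0, X#5); searched XO/.O/.X/.O/.X to 8

value(XO/.O/.X/.O/.X, X) = 0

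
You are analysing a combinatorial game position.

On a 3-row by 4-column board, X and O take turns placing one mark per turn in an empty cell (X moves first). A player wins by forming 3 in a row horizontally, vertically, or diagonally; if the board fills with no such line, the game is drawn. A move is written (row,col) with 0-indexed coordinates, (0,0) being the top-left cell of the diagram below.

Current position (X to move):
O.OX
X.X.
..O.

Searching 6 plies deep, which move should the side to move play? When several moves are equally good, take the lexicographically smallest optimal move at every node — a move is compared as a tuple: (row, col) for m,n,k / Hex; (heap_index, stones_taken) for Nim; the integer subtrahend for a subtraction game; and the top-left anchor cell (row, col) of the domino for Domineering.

p1 X@[O.OX/X.X./..O.]: (0,1)[OXOX/X.X./..O.]-1 (1,1)[O.OX/XXX./..O.]+1* (1,3)[O.OX/X.XX/..O.]-1 (2,0)[O.OX/X.X./X.O.]-1 (2,1)[O.OX/X.X./.XO.]+1 (2,3)[O.OX/X.X./..OX]-1
p2 O@[O.OX/XXX./..O.] terminal -1; root [O.OX/X.X./..O.] d6

X's best at [O.OX/X.X./..O.]: (1,1)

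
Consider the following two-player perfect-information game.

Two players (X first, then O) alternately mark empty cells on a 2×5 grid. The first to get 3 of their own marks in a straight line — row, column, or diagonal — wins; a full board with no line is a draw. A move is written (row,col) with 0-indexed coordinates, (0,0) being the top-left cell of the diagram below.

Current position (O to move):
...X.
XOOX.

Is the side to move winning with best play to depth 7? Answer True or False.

p1 O@[...X./XOOX.]: (0,0)[O..X./XOOX.]-1 (0,1)[.O.X./XOOX.]+0* (0,2)[..OX./XOOX.]+0 (0,4)[...XO/XOOX.]+0 (1,4)[...X./XOOXO]-1
p2 X@[.O.X./XOOX.]: (0,0)[XO.X./XOOX.]+0* (0,2)[.OXX./XOOX.]+0 (0,4)[.O.XX/XOOX.]+0 (1,4)[.O.X./XOOXX]+0
p3 O@[XO.X./XOOX.]: (0,2)[XOOX./XOOX.]+0* (0,4)[XO.XO/XOOX.]+0 (1,4)[XO.X./XOOXO]+0
p4 X@[XOOX./XOOX.]: (0,4)[XOOXX/XOOX.]+0* (1,4)[XOOX./XOOXX]+0
p5 O@[XOOXX/XOOX.]: (1,4)[XOOXX/XOOXO]+0*
p6 X@[XOOXX/XOOXO] terminal +0; root [...X./XOOX.] d7

O winning at [...X./XOOX.]: False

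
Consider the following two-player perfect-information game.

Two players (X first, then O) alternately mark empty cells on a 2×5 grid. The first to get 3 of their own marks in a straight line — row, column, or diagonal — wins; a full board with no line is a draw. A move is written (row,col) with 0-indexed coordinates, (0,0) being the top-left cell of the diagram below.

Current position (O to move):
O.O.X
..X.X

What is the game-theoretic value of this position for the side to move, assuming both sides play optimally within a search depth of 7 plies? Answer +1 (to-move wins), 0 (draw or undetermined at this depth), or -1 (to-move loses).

ply 1, O at O.O.X/..X.X | (0,1)=+1→OOO.X/..X.X*; (0,3)=-1→O.OOX/..X.X; (1,0)=-1→O.O.X/O.X.X; (1,1)=-1→O.O.X/.OX.X; (1,3)=+0→O.O.X/..XOX
ply 2: OOO.X/..X.X is terminal -1 (X); from O.O.X/..X.X depth 7

value(O.O.X/..X.X, O) = +1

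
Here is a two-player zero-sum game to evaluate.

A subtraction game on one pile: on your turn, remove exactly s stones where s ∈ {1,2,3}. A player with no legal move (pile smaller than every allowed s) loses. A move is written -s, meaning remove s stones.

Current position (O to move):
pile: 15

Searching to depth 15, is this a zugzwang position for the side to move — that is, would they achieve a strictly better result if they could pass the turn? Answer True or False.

ply 1, O at 15 | -1=-1→14; -2=-1→13; -3=+1→12*
ply 2, X at 12 | -1=-1→11*; -2=-1→10; -3=-1→9
ply 3, O at 11 | -1=-1→10; -2=-1→9; -3=+1→8*
ply 4, X at 8 | -1=-1→7*; -2=-1→6; -3=-1→5
ply 5, O at 7 | -1=-1→6; -2=-1→5; -3=+1→4*
ply 6, X at 4 | -1=-1→3*; -2=-1→2; -3=-1→1
ply 7, O at 3 | -1=-1→2; -2=-1→1; -3=+1→0*
ply 8: 0 is terminal -1 (X); from 15 depth 15
suppose O passes — search the same position with X to move:
pass> ply 1, X at 15 | -1=-1→14; -2=-1→13; -3=+1→12*
pass> ply 2, O at 12 | -1=-1→11*; -2=-1→10; -3=-1→9
pass> ply 3, X at 11 | -1=-1→10; -2=-1→9; -3=+1→8*
pass> ply 4, O at 8 | -1=-1→7*; -2=-1→6; -3=-1→5
pass> ply 5, X at 7 | -1=-1→6; -2=-1→5; -3=+1→4*
pass> ply 6, O at 4 | -1=-1→3*; -2=-1→2; -3=-1→1
pass> ply 7, X at 3 | -1=-1→2; -2=-1→1; -3=+1→0*
pass> ply 8: 0 is terminal -1 (O); from 15 depth 15
for O: play +1, pass -1

zugzwang(15, O) = False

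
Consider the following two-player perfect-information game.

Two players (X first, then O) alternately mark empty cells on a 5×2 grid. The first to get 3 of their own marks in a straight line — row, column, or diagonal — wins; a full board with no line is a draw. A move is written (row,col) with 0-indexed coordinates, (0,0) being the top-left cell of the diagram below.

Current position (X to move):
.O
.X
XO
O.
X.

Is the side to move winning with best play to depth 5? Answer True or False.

X winning at [.O/.X/XO/O./X.]: False

p1 X@[.O/.X/XO/O./X.]: (0,0)[XO/.X/XO/O./X.]+0* (1,0)[.O/XX/XO/O./X.]+0 (3,1)[.O/.X/XO/OX/X.]+0 (4,1)[.O/.X/XO/O./XX]+0
p2 O@[XO/.X/XO/O./X.]: (1,0)[XO/OX/XO/O./X.]+0* (3,1)[XO/.X/XO/OO/X.]-1 (4,1)[XO/.X/XO/O./XO]-1
p3 X@[XO/OX/XO/O./X.]: (3,1)[XO/OX/XO/OX/X.]+0* (4,1)[XO/OX/XO/O./XX]+0
p4 O@[XO/OX/XO/OX/X.]: (4,1)[XO/OX/XO/OX/XO]+0*
p5 X@[XO/OX/XO/OX/XO] terminal +0; root [.O/.X/XO/O./X.] d5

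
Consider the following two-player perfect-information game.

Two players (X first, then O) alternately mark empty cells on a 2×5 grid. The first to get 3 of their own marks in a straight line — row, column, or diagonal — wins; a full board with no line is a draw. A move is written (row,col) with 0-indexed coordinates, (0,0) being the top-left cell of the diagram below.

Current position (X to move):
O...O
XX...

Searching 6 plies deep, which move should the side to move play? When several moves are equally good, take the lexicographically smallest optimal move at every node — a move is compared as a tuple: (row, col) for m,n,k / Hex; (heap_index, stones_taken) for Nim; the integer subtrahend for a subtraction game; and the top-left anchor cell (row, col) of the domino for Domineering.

X's best at [O...O/XX...]: (1,2)

ply 1, X at O...O/XX... | (0,1)=+0→OX..O/XX...; (0,2)=+0→O.X.O/XX...; (0,3)=+0→O..XO/XX...; (1,2)=+1→O...O/XXX..*; (1,3)=+0→O...O/XX.X.; (1,4)=+0→O...O/XX..X
ply 2: O...O/XXX.. is terminal -1 (O); from O...O/XX... depth 6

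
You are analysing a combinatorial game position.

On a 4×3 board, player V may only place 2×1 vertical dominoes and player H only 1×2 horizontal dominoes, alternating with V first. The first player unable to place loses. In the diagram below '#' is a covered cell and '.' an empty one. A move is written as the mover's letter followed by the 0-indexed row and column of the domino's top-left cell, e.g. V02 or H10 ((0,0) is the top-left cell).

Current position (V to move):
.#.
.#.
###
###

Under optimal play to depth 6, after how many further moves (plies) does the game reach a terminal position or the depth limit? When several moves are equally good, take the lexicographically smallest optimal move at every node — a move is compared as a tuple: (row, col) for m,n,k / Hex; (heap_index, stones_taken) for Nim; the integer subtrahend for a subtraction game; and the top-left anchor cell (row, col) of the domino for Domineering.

PV length from [.#./.#./###/###]: 1 ply

ply 1, V at .#./.#./###/### | V00=+1→##./##./###/###*; V02=+1→.##/.##/###/###
ply 2: ##./##./###/### is terminal -1 (H); from .#./.#./###/### depth 6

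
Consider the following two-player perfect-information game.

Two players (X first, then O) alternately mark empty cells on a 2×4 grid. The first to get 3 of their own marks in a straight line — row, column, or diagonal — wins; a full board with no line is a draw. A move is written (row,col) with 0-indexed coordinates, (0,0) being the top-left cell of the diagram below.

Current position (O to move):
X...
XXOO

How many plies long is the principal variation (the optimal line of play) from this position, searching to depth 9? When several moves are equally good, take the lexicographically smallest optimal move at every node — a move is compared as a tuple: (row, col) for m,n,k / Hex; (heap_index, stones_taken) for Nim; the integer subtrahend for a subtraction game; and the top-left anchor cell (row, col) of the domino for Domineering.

PV length from [X.../XXOO]: 3 plies

[X.../XXOO] O move#1: (0,1):+0/XO../XXOO*, (0,2):+0/X.O./XXOO, (0,3):+0/X..O/XXOO
[XO../XXOO] X move#2: (0,2):+0/XOX./XXOO*, (0,3):+0/XO.X/XXOO
[XOX./XXOO] O move#3: (0,3):+0/XOXO/XXOO*
[XOXO/XXOO] end (terminal +0, X#4); searched X.../XXOO to 9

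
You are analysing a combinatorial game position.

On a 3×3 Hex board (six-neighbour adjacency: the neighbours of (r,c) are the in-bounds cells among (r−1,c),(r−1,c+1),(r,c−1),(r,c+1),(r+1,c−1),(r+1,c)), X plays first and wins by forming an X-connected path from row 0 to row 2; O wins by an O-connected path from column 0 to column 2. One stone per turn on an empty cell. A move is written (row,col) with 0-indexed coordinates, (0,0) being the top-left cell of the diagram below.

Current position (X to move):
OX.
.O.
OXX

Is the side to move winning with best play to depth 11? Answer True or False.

p1 X@[OX./.O./OXX]: (0,2)[OXX/.O./OXX]-1* (1,0)[OX./XO./OXX]-1 (1,2)[OX./.OX/OXX]-1
p2 O@[OXX/.O./OXX]: (1,0)[OXX/OO./OXX]-1 (1,2)[OXX/.OO/OXX]+1*
p3 X@[OXX/.OO/OXX] terminal -1; root [OX./.O./OXX] d11

X winning at [OX./.O./OXX]: False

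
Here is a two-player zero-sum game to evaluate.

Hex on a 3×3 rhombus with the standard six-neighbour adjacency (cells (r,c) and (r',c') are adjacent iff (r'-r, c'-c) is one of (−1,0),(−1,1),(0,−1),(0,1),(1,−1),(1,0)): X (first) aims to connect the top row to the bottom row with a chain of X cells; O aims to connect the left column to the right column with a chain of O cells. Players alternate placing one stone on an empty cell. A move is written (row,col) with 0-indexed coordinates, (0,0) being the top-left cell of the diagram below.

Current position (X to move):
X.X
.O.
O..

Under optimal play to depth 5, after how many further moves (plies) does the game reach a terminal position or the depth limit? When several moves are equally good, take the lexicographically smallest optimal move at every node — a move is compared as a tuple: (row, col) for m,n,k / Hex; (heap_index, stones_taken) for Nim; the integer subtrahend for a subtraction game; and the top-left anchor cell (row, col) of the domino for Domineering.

PV length from [X.X/.O./O..]: 5 plies

[X.X/.O./O..] X move#1: (0,1):-1/XXX/.O./O.., (1,0):-1/X.X/XO./O.., (1,2):+1/X.X/.OX/O..*, (2,1):-1/X.X/.O./OX., (2,2):-1/X.X/.O./O.X
[X.X/.OX/O..] O move#2: (0,1):-1/XOX/.OX/O..*, (1,0):-1/X.X/OOX/O.., (2,1):-1/X.X/.OX/OO., (2,2):-1/X.X/.OX/O.O
[XOX/.OX/O..] X move#3: (1,0):+1/XOX/XOX/O..*, (2,1):+1/XOX/.OX/OX., (2,2):+1/XOX/.OX/O.X
[XOX/XOX/O..] O move#4: (2,1):-1/XOX/XOX/OO.*, (2,2):-1/XOX/XOX/O.O
[XOX/XOX/OO.] X move#5: (2,2):+1/XOX/XOX/OOX*
[XOX/XOX/OOX] end (terminal -1, O#6); searched X.X/.O./O.. to 5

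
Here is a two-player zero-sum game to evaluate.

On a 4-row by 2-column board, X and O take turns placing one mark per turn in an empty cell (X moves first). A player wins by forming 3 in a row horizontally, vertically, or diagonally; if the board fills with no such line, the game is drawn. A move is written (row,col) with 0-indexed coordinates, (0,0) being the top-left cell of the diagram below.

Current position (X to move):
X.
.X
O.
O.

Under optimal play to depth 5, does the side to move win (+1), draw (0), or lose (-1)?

value(X./.X/O./O., X) = 0

[X./.X/O./O.] X move#1: (0,1):-1/XX/.X/O./O., (1,0):+0/X./XX/O./O.*, (2,1):-1/X./.X/OX/O., (3,1):-1/X./.X/O./OX
[X./XX/O./O.] O move#2: (0,1):+0/XO/XX/O./O.*, (2,1):+0/X./XX/OO/O., (3,1):+0/X./XX/O./OO
[XO/XX/O./O.] X move#3: (2,1):+0/XO/XX/OX/O.*, (3,1):+0/XO/XX/O./OX
[XO/XX/OX/O.] O move#4: (3,1):+0/XO/XX/OX/OO*
[XO/XX/OX/OO] end (terminal +0, X#5); searched X./.X/O./O. to 5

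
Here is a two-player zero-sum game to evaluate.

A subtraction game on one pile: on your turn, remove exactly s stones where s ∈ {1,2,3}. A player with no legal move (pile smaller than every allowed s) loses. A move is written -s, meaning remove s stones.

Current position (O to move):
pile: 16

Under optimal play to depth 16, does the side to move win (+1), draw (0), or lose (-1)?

[16] O move#1: -1:-1/15*, -2:-1/14, -3:-1/13
[15] X move#2: -1:-1/14, -2:-1/13, -3:+1/12*
[12] O move#3: -1:-1/11*, -2:-1/10, -3:-1/9
[11] X move#4: -1:-1/10, -2:-1/9, -3:+1/8*
[8] O move#5: -1:-1/7*, -2:-1/6, -3:-1/5
[7] X move#6: -1:-1/6, -2:-1/5, -3:+1/4*
[4] O move#7: -1:-1/3*, -2:-1/2, -3:-1/1
[3] X move#8: -1:-1/2, -2:-1/1, -3:+1/0*
[0] end (terminal -1, O#9); searched 16 to 16

value(16, O) = -1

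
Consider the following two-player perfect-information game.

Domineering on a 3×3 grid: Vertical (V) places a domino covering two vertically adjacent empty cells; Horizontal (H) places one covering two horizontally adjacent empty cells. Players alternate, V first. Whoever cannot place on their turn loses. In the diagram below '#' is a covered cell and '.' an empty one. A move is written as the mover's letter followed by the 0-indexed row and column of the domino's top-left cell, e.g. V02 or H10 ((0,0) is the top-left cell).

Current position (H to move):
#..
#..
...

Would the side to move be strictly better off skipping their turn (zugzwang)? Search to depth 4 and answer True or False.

[#../#../...] H move#1: H01:-1/###/#../..., H11:+1/#../###/...*, H20:-1/#../#../##., H21:-1/#../#../.##
[#../###/...] end (terminal -1, V#2); searched #../#../... to 4
if H skipped the turn, V would face:
~ [#../#../...] V move#1: V01:+1/##./##./...*, V02:+1/#.#/#.#/..., V11:+1/#../##./.#., V12:+1/#../#.#/..#
~ [##./##./...] H move#2: H20:-1/##./##./##.*, H21:-1/##./##./.##
~ [##./##./##.] V move#3: V02:+1/###/###/##.*, V12:+1/##./###/###
~ [###/###/##.] end (terminal -1, H#4); searched #../#../... to 4
compare (H): move=+1 vs pass=-1

zugzwang(#../#../..., H) = False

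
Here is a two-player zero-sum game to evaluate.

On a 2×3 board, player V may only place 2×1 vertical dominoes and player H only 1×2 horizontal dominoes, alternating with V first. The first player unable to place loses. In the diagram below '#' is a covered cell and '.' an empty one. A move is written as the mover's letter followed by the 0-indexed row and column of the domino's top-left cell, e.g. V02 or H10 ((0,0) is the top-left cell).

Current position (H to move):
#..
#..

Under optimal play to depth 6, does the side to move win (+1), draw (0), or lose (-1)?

value(#../#.., H) = +1

p1 H@[#../#..]: H01[###/#..]+1* H11[#../###]+1
p2 V@[###/#..] terminal -1; root [#../#..] d6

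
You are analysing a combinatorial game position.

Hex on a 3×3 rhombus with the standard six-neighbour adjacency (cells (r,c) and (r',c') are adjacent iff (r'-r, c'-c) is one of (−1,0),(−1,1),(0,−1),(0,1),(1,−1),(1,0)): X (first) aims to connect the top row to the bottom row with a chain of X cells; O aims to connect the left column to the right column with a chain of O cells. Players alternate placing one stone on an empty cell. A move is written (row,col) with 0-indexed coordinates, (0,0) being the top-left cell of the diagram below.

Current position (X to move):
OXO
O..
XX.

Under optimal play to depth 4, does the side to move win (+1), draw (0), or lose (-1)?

value(OXO/O../XX., X) = +1

p1 X@[OXO/O../XX.]: (1,1)[OXO/OX./XX.]+1* (1,2)[OXO/O.X/XX.]-1 (2,2)[OXO/O../XXX]-1
p2 O@[OXO/OX./XX.] terminal -1; root [OXO/O../XX.] d4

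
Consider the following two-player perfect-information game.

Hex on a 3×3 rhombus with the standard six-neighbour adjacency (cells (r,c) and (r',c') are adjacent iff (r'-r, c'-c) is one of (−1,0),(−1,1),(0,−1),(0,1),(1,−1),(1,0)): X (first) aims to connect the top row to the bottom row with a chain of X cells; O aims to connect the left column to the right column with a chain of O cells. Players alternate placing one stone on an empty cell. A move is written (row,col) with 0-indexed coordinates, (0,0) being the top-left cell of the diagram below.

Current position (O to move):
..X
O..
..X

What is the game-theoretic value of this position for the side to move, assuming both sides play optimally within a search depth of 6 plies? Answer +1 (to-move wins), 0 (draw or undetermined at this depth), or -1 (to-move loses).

value(..X/O../..X, O) = -1

ply 1, O at ..X/O../..X | (0,0)=-1→O.X/O../..X*; (0,1)=-1→.OX/O../..X; (1,1)=-1→..X/OO./..X; (1,2)=-1→..X/O.O/..X; (2,0)=-1→..X/O../O.X; (2,1)=-1→..X/O../.OX
ply 2, X at O.X/O../..X | (0,1)=+1→OXX/O../..X*; (1,1)=+1→O.X/OX./..X; (1,2)=+1→O.X/O.X/..X; (2,0)=+1→O.X/O../X.X; (2,1)=+1→O.X/O../.XX
ply 3, O at OXX/O../..X | (1,1)=-1→OXX/OO./..X*; (1,2)=-1→OXX/O.O/..X; (2,0)=-1→OXX/O../O.X; (2,1)=-1→OXX/O../.OX
ply 4, X at OXX/OO./..X | (1,2)=+1→OXX/OOX/..X*; (2,0)=-1→OXX/OO./X.X; (2,1)=-1→OXX/OO./.XX
ply 5: OXX/OOX/..X is terminal -1 (O); from ..X/O../..X depth 6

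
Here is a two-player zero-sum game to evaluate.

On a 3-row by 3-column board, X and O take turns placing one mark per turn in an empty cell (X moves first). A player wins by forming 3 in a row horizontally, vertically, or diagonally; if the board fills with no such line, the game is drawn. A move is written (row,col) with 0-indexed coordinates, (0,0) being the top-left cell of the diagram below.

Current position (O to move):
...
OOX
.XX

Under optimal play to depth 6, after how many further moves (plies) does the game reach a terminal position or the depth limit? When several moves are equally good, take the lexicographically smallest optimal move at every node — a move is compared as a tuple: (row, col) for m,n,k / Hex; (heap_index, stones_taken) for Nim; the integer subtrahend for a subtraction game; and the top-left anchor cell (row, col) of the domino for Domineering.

ply 1, O at .../OOX/.XX | (0,0)=-1→O../OOX/.XX*; (0,1)=-1→.O./OOX/.XX; (0,2)=-1→..O/OOX/.XX; (2,0)=-1→.../OOX/OXX
ply 2, X at O../OOX/.XX | (0,1)=-1→OX./OOX/.XX; (0,2)=+1→O.X/OOX/.XX*; (2,0)=+1→O../OOX/XXX
ply 3: O.X/OOX/.XX is terminal -1 (O); from .../OOX/.XX depth 6

PV length from [.../OOX/.XX]: 2 plies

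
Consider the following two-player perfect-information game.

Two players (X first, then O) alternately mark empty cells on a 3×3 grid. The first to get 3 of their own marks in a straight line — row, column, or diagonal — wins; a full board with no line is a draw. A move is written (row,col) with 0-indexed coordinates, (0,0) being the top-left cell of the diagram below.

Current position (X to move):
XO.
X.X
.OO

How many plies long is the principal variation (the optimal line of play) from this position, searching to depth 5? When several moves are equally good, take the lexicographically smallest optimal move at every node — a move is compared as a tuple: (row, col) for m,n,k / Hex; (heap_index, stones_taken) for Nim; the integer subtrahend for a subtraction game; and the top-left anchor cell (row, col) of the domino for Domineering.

[XO./X.X/.OO] X move#1: (0,2):-1/XOX/X.X/.OO, (1,1):+1/XO./XXX/.OO*, (2,0):+1/XO./X.X/XOO
[XO./XXX/.OO] end (terminal -1, O#2); searched XO./X.X/.OO to 5

PV length from [XO./X.X/.OO]: 1 ply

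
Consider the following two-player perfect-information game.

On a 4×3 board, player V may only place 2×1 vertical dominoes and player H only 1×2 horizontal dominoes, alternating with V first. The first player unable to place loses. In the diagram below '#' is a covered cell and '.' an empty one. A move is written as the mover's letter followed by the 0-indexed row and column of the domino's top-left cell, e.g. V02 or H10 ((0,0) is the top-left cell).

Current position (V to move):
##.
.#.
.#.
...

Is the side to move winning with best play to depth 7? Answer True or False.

V winning at [##./.#./.#./...]: True

ply 1, V at ##./.#./.#./... | V02=+1→###/.##/.#./...*; V10=+1→##./##./##./...; V12=+1→##./.##/.##/...; V20=+1→##./.#./##./#..; V22=+1→##./.#./.##/..#
ply 2, H at ###/.##/.#./... | H30=-1→###/.##/.#./##.*; H31=-1→###/.##/.#./.##
ply 3, V at ###/.##/.#./##. | V10=+1→###/###/##./##.*; V22=+1→###/.##/.##/###
ply 4: ###/###/##./##. is terminal -1 (H); from ##./.#./.#./... depth 7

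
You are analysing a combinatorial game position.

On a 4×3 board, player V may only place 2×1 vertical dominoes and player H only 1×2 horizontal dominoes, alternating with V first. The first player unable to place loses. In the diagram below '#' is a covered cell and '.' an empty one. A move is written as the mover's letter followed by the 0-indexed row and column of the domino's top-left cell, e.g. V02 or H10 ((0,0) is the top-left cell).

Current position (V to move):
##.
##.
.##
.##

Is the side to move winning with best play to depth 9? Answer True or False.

ply 1, V at ##./##./.##/.## | V02=+1→###/###/.##/.##*; V20=+1→##./##./###/###
ply 2: ###/###/.##/.## is terminal -1 (H); from ##./##./.##/.## depth 9

V winning at [##./##./.##/.##]: True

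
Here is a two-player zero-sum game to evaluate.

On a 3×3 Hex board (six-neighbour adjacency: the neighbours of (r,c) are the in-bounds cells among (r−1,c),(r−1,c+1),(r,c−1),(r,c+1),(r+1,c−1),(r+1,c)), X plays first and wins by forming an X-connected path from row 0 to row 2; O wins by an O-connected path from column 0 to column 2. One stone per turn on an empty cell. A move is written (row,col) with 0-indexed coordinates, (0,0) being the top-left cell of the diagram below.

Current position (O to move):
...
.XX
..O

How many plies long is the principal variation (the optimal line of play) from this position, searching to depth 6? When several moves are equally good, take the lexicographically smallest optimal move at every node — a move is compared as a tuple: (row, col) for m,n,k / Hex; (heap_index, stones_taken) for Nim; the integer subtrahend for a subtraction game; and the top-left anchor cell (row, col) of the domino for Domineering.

p1 O@[.../.XX/..O]: (0,0)[O../.XX/..O]-1* (0,1)[.O./.XX/..O]-1 (0,2)[..O/.XX/..O]-1 (1,0)[.../OXX/..O]-1 (2,0)[.../.XX/O.O]-1 (2,1)[.../.XX/.OO]-1
p2 X@[O../.XX/..O]: (0,1)[OX./.XX/..O]+1* (0,2)[O.X/.XX/..O]+1 (1,0)[O../XXX/..O]+1 (2,0)[O../.XX/X.O]+1 (2,1)[O../.XX/.XO]+1
p3 O@[OX./.XX/..O]: (0,2)[OXO/.XX/..O]-1* (1,0)[OX./OXX/..O]-1 (2,0)[OX./.XX/O.O]-1 (2,1)[OX./.XX/.OO]-1
p4 X@[OXO/.XX/..O]: (1,0)[OXO/XXX/..O]+1* (2,0)[OXO/.XX/X.O]+1 (2,1)[OXO/.XX/.XO]+1
p5 O@[OXO/XXX/..O]: (2,0)[OXO/XXX/O.O]-1* (2,1)[OXO/XXX/.OO]-1
p6 X@[OXO/XXX/O.O]: (2,1)[OXO/XXX/OXO]+1*
p7 O@[OXO/XXX/OXO] terminal -1; root [.../.XX/..O] d6

PV length from [.../.XX/..O]: 6 plies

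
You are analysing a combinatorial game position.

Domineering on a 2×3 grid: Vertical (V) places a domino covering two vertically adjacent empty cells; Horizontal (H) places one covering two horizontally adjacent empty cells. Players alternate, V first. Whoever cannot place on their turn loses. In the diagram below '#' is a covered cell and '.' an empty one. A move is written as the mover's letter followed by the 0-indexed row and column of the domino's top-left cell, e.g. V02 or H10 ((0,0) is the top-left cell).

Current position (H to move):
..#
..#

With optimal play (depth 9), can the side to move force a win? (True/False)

[..#/..#] H move#1: H00:+1/###/..#*, H10:+1/..#/###
[###/..#] end (terminal -1, V#2); searched ..#/..# to 9

H winning at [..#/..#]: True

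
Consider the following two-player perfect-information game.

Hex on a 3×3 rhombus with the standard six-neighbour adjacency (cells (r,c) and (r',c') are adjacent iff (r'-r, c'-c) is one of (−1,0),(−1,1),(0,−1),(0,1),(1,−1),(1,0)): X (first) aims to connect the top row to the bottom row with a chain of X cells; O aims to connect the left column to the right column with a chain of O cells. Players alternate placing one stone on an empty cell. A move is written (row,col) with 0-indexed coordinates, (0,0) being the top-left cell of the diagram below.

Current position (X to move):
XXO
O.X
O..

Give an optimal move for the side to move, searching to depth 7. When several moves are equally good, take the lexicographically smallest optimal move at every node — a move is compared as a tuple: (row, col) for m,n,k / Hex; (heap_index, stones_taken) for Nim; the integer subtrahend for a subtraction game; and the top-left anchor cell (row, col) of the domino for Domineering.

ply 1, X at XXO/O.X/O.. | (1,1)=+1→XXO/OXX/O..*; (2,1)=-1→XXO/O.X/OX.; (2,2)=-1→XXO/O.X/O.X
ply 2, O at XXO/OXX/O.. | (2,1)=-1→XXO/OXX/OO.*; (2,2)=-1→XXO/OXX/O.O
ply 3, X at XXO/OXX/OO. | (2,2)=+1→XXO/OXX/OOX*
ply 4: XXO/OXX/OOX is terminal -1 (O); from XXO/O.X/O.. depth 7

X's best at [XXO/O.X/O..]: (1,1)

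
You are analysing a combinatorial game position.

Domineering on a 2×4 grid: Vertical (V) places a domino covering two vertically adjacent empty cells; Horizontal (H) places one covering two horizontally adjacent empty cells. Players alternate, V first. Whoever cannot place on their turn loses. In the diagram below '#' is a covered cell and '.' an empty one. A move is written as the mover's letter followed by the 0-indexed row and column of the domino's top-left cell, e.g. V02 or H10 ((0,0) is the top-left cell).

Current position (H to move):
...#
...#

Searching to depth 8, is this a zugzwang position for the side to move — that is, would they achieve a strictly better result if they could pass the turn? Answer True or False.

zugzwang(...#/...#, H) = False

[...#/...#] H move#1: H00:+1/##.#/...#*, H01:+1/.###/...#, H10:+1/...#/##.#, H11:+1/...#/.###
[##.#/...#] V move#2: V02:-1/####/..##*
[####/..##] H move#3: H10:+1/####/####*
[####/####] end (terminal -1, V#4); searched ...#/...# to 8
pass branch (V moves first from the same position):
  | [...#/...#] V move#1: V00:-1/#..#/#..#, V01:+1/.#.#/.#.#*, V02:-1/..##/..##
  | [.#.#/.#.#] end (terminal -1, H#2); searched ...#/...# to 8
H moving scores +1; H passing scores -1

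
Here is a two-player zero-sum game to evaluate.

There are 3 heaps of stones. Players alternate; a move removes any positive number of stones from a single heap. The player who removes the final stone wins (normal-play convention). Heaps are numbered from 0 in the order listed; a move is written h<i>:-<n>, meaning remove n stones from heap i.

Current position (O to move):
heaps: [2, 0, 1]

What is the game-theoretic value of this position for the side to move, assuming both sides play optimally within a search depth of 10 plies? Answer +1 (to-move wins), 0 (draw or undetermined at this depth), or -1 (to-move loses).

value((2,0,1), O) = +1

p1 O@[(2,0,1)]: h0:-1[(1,0,1)]+1* h0:-2[(0,0,1)]-1 h2:-1[(2,0,0)]-1
p2 X@[(1,0,1)]: h0:-1[(0,0,1)]-1* h2:-1[(1,0,0)]-1
p3 O@[(0,0,1)]: h2:-1[(0,0,0)]+1*
p4 X@[(0,0,0)] terminal -1; root [(2,0,1)] d10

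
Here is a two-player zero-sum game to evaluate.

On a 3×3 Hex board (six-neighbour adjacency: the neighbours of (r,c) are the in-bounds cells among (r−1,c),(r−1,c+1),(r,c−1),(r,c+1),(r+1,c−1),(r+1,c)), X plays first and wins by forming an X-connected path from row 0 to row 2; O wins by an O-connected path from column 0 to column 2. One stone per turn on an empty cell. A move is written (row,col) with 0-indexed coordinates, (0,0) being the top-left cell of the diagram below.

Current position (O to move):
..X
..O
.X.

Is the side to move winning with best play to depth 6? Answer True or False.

p1 O@[..X/..O/.X.]: (0,0)[O.X/..O/.X.]-1 (0,1)[.OX/..O/.X.]-1 (1,0)[..X/O.O/.X.]-1 (1,1)[..X/.OO/.X.]+1* (2,0)[..X/..O/OX.]-1 (2,2)[..X/..O/.XO]-1
p2 X@[..X/.OO/.X.]: (0,0)[X.X/.OO/.X.]-1* (0,1)[.XX/.OO/.X.]-1 (1,0)[..X/XOO/.X.]-1 (2,0)[..X/.OO/XX.]-1 (2,2)[..X/.OO/.XX]-1
p3 O@[X.X/.OO/.X.]: (0,1)[XOX/.OO/.X.]+1* (1,0)[X.X/OOO/.X.]+1 (2,0)[X.X/.OO/OX.]+1 (2,2)[X.X/.OO/.XO]+1
p4 X@[XOX/.OO/.X.]: (1,0)[XOX/XOO/.X.]-1* (2,0)[XOX/.OO/XX.]-1 (2,2)[XOX/.OO/.XX]-1
p5 O@[XOX/XOO/.X.]: (2,0)[XOX/XOO/OX.]+1* (2,2)[XOX/XOO/.XO]-1
p6 X@[XOX/XOO/OX.] terminal -1; root [..X/..O/.X.] d6

O winning at [..X/..O/.X.]: True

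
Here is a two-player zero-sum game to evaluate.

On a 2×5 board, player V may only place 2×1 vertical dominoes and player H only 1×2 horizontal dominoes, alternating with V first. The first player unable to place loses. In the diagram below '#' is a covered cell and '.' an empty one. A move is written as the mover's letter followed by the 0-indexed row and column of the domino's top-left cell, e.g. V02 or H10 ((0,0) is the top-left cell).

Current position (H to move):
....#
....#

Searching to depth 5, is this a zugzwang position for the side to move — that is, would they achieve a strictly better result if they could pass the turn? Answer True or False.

zugzwang(....#/....#, H) = False

[....#/....#] H move#1: H00:-1/##..#/....#, H01:+1/.##.#/....#*, H02:-1/..###/....#, H10:-1/....#/##..#, H11:+1/....#/.##.#, H12:-1/....#/..###
[.##.#/....#] V move#2: V00:-1/###.#/#...#*, V03:-1/.####/...##
[###.#/#...#] H move#3: H11:-1/###.#/###.#, H12:+1/###.#/#.###*
[###.#/#.###] end (terminal -1, V#4); searched ....#/....# to 5
pass branch (V moves first from the same position):
  | [....#/....#] V move#1: V00:-1/#...#/#...#*, V01:-1/.#..#/.#..#, V02:-1/..#.#/..#.#, V03:-1/...##/...##
  | [#...#/#...#] H move#2: H01:+1/###.#/#...#*, H02:+1/#.###/#...#, H11:+1/#...#/###.#, H12:+1/#...#/#.###
  | [###.#/#...#] V move#3: V03:-1/#####/#..##*
  | [#####/#..##] H move#4: H11:+1/#####/#####*
  | [#####/#####] end (terminal -1, V#5); searched ....#/....# to 5
H moving scores +1; H passing scores +1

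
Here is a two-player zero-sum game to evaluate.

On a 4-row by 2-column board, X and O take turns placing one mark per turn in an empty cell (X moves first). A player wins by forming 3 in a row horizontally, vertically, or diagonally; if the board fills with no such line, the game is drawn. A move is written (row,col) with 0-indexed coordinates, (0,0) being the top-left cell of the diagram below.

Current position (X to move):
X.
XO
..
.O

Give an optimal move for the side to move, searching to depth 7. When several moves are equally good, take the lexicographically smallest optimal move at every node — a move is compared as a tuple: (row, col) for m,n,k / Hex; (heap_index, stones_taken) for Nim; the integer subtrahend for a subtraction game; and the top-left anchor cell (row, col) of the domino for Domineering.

[X./XO/../.O] X move#1: (0,1):-1/XX/XO/../.O, (2,0):+1/X./XO/X./.O*, (2,1):+0/X./XO/.X/.O, (3,0):-1/X./XO/../XO
[X./XO/X./.O] end (terminal -1, O#2); searched X./XO/../.O to 7

X's best at [X./XO/../.O]: (2,0)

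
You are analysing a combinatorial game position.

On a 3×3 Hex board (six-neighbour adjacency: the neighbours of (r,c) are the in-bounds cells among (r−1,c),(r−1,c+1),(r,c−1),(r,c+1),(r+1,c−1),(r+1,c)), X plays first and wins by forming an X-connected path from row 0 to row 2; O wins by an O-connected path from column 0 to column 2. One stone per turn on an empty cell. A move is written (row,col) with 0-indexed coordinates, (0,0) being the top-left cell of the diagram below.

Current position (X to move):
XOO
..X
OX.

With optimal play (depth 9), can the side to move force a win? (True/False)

ply 1, X at XOO/..X/OX. | (1,0)=-1→XOO/X.X/OX.*; (1,1)=-1→XOO/.XX/OX.; (2,2)=-1→XOO/..X/OXX
ply 2, O at XOO/X.X/OX. | (1,1)=+1→XOO/XOX/OX.*; (2,2)=-1→XOO/X.X/OXO
ply 3: XOO/XOX/OX. is terminal -1 (X); from XOO/..X/OX. depth 9

X winning at [XOO/..X/OX.]: False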